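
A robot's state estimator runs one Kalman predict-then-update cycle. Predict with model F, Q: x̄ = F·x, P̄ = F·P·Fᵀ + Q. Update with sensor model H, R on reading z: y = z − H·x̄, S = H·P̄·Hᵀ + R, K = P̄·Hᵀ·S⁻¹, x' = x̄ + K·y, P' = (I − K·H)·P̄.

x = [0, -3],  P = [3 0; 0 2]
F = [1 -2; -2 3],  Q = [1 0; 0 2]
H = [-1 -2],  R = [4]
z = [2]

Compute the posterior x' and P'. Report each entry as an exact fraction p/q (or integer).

x' = [8/3, -47/18]
P' = [4 -8/3; -8/3 47/18]

x̄ = F·x = [6, -9]
P̄ = F·P·Fᵀ + Q = [12 -18; -18 32]
y = z − H·x̄ = [-10]
S = H·P̄·Hᵀ + R = [72]
K = P̄·Hᵀ·S⁻¹ = [1/3; -23/36]
x' = x̄ + K·y = [8/3, -47/18]
P' = (I − K·H)·P̄ = [4 -8/3; -8/3 47/18]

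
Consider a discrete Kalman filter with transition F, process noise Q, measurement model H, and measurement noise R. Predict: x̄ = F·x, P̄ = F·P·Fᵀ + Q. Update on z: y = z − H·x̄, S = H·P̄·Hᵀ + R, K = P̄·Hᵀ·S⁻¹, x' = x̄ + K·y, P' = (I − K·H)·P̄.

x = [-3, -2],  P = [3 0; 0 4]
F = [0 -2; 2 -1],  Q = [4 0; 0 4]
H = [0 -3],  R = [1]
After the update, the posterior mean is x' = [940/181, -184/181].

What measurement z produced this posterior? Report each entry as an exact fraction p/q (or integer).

x̄ = F·x = [4, -4]
P̄ = F·P·Fᵀ + Q = [20 8; 8 20]
S = H·P̄·Hᵀ + R = [181]
K = P̄·Hᵀ·S⁻¹ = [-24/181; -60/181]
x' − x̄ = [216/181, 540/181] = K·y
y = (KᵀK)⁻¹·Kᵀ·(x' − x̄) = [-9]
z = y + H·x̄ = [-9] + [12] = [3]

z = [3]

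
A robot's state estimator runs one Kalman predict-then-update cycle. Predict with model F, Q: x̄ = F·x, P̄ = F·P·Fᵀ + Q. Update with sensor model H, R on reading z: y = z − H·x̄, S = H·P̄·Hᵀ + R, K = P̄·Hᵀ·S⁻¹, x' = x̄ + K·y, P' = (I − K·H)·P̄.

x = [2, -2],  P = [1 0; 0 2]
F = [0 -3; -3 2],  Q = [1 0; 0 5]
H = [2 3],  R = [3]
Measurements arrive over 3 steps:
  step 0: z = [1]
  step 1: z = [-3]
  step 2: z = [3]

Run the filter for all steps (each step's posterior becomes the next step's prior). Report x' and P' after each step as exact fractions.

step 0: x' = [44/7, -4], P' = [2523/133 -240/19; -240/19 166/19]
step 1: x' = [119598/211279, -298136/211279], P' = [1535241/211279 -1068588/211279; -1068588/211279 812748/211279]
step 2: x' = [342815610/135341029, -94912930/135341029], P' = [995612205/135341029 -692170788/135341029; -692170788/135341029 525302468/135341029]

step 0: x̄ = F·x = [6, -10]
step 0: P̄ = F·P·Fᵀ + Q = [19 -12; -12 22]
step 0: y = z − H·x̄ = [19]
step 0: S = H·P̄·Hᵀ + R = [133]
step 0: K = P̄·Hᵀ·S⁻¹ = [2/133; 6/19]
step 0: x' = x̄ + K·y = [44/7, -4]
step 0: P' = (I − K·H)·P̄ = [2523/133 -240/19; -240/19 166/19]
step 1: x̄ = F·x = [12, -188/7]
step 1: P̄ = F·P·Fᵀ + Q = [1513/19 -3156/19; -3156/19 48180/133]
step 1: y = z − H·x̄ = [375/7]
step 1: S = H·P̄·Hᵀ + R = [211279/133]
step 1: K = P̄·Hᵀ·S⁻¹ = [-45094/211279; 100356/211279]
step 1: x' = x̄ + K·y = [119598/211279, -298136/211279]
step 1: P' = (I − K·H)·P̄ = [1535241/211279 -1068588/211279; -1068588/211279 812748/211279]
step 2: x̄ = F·x = [894408/211279, -955066/211279]
step 2: P̄ = F·P·Fᵀ + Q = [7526011/211279 -14493780/211279; -14493780/211279 30947612/211279]
step 2: y = z − H·x̄ = [1710219/211279]
step 2: S = H·P̄·Hᵀ + R = [135341029/211279]
step 2: K = P̄·Hᵀ·S⁻¹ = [-28429318/135341029; 63855276/135341029]
step 2: x' = x̄ + K·y = [342815610/135341029, -94912930/135341029]
step 2: P' = (I − K·H)·P̄ = [995612205/135341029 -692170788/135341029; -692170788/135341029 525302468/135341029]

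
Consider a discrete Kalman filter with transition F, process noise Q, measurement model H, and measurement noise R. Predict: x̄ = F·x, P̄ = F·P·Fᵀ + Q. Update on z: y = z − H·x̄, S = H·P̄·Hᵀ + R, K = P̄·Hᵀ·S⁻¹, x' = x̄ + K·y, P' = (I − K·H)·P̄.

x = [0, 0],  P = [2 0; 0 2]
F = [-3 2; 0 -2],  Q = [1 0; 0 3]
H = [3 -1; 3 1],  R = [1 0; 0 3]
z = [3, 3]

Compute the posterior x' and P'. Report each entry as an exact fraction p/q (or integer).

x̄ = F·x = [0, 0]
P̄ = F·P·Fᵀ + Q = [27 -8; -8 11]
y = z − H·x̄ = [3, 3]
S = H·P̄·Hᵀ + R = [303 232; 232 209]
K = P̄·Hᵀ·S⁻¹ = [1665/9503 1471/9503; -4299/9503 4181/9503]
x' = x̄ + K·y = [9408/9503, -354/9503]
P' = (I − K·H)·P̄ = [1013/9503 1374/9503; 1374/9503 8421/9503]

x' = [9408/9503, -354/9503]
P' = [1013/9503 1374/9503; 1374/9503 8421/9503]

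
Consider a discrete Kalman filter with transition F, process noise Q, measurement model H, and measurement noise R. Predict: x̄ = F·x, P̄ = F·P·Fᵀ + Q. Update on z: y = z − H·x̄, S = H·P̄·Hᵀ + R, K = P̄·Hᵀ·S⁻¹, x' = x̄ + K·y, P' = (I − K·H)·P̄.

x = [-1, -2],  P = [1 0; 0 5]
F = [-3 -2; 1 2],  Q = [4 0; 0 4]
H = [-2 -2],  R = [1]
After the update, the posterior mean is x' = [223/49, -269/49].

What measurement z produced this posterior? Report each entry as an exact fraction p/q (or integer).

x̄ = F·x = [7, -5]
P̄ = F·P·Fᵀ + Q = [33 -23; -23 25]
S = H·P̄·Hᵀ + R = [49]
K = P̄·Hᵀ·S⁻¹ = [-20/49; -4/49]
x' − x̄ = [-120/49, -24/49] = K·y
y = (KᵀK)⁻¹·Kᵀ·(x' − x̄) = [6]
z = y + H·x̄ = [6] + [-4] = [2]

z = [2]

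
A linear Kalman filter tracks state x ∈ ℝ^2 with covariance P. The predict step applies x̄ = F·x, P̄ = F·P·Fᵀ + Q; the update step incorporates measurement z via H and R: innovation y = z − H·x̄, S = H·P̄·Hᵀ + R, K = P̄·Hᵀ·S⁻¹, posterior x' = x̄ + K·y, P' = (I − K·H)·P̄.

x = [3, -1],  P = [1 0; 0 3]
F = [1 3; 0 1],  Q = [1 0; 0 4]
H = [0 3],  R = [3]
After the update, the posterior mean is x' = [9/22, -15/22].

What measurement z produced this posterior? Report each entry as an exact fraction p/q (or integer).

x̄ = F·x = [0, -1]
P̄ = F·P·Fᵀ + Q = [29 9; 9 7]
S = H·P̄·Hᵀ + R = [66]
K = P̄·Hᵀ·S⁻¹ = [9/22; 7/22]
x' − x̄ = [9/22, 7/22] = K·y
y = (KᵀK)⁻¹·Kᵀ·(x' − x̄) = [1]
z = y + H·x̄ = [1] + [-3] = [-2]

z = [-2]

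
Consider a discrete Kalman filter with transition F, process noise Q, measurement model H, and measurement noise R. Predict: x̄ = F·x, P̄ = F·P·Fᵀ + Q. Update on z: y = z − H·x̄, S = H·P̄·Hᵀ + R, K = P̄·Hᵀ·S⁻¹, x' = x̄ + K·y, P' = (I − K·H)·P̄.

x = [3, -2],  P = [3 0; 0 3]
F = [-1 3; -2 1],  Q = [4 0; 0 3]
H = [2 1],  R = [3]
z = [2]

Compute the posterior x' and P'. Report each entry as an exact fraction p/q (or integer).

x' = [53/31, -56/31]
P' = [489/217 -729/217; -729/217 1602/217]

x̄ = F·x = [-9, -8]
P̄ = F·P·Fᵀ + Q = [34 15; 15 18]
y = z − H·x̄ = [28]
S = H·P̄·Hᵀ + R = [217]
K = P̄·Hᵀ·S⁻¹ = [83/217; 48/217]
x' = x̄ + K·y = [53/31, -56/31]
P' = (I − K·H)·P̄ = [489/217 -729/217; -729/217 1602/217]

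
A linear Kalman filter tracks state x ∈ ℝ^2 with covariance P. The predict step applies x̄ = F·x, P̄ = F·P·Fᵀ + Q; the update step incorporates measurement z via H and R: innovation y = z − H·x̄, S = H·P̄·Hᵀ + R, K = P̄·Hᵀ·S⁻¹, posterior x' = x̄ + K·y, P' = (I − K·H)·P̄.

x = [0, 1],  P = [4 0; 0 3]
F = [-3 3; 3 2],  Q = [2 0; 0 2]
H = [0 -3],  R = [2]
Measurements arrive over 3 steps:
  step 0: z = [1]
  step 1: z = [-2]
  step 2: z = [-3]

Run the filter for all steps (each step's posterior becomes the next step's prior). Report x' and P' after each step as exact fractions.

step 0: x̄ = F·x = [3, 2]
step 0: P̄ = F·P·Fᵀ + Q = [65 -18; -18 50]
step 0: y = z − H·x̄ = [7]
step 0: S = H·P̄·Hᵀ + R = [452]
step 0: K = P̄·Hᵀ·S⁻¹ = [27/226; -75/226]
step 0: x' = x̄ + K·y = [867/226, -73/226]
step 0: P' = (I − K·H)·P̄ = [6616/113 -9/113; -9/113 25/113]
step 1: x̄ = F·x = [-1410/113, 2455/226]
step 1: P̄ = F·P·Fᵀ + Q = [60157/113 -59421/113; -59421/113 59762/113]
step 1: y = z − H·x̄ = [6913/226]
step 1: S = H·P̄·Hᵀ + R = [538084/113]
step 1: K = P̄·Hᵀ·S⁻¹ = [178263/538084; -89643/269042]
step 1: x' = x̄ + K·y = [-2522697/1076168, 361027/538084]
step 1: P' = (I − K·H)·P̄ = [5237363/538084 -59421/269042; -59421/269042 29881/134521]
step 2: x̄ = F·x = [9734253/1076168, -6123983/1076168]
step 2: P̄ = F·P·Fᵀ + Q = [51427307/538084 -46775649/538084; -46775649/538084 47264427/538084]
step 2: y = z − H·x̄ = [-21600453/1076168]
step 2: S = H·P̄·Hᵀ + R = [426456011/538084]
step 2: K = P̄·Hᵀ·S⁻¹ = [140326947/426456011; -141793281/426456011]
step 2: x' = x̄ + K·y = [1040827344/426456011, 419255860/426456011]
step 2: P' = (I − K·H)·P̄ = [4162606852/426456011 -93551298/426456011; -93551298/426456011 94528854/426456011]

step 0: x' = [867/226, -73/226], P' = [6616/113 -9/113; -9/113 25/113]
step 1: x' = [-2522697/1076168, 361027/538084], P' = [5237363/538084 -59421/269042; -59421/269042 29881/134521]
step 2: x' = [1040827344/426456011, 419255860/426456011], P' = [4162606852/426456011 -93551298/426456011; -93551298/426456011 94528854/426456011]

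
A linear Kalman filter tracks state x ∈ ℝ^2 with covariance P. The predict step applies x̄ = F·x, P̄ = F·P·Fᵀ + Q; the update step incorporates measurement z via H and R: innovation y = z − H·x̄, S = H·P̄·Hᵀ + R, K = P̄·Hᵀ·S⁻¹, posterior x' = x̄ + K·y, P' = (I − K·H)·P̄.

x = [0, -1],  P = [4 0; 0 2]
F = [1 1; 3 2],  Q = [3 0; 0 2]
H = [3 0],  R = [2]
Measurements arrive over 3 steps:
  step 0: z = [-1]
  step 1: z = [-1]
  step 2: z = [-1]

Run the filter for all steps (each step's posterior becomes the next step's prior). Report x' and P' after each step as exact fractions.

step 0: x̄ = F·x = [-1, -2]
step 0: P̄ = F·P·Fᵀ + Q = [9 16; 16 46]
step 0: y = z − H·x̄ = [2]
step 0: S = H·P̄·Hᵀ + R = [83]
step 0: K = P̄·Hᵀ·S⁻¹ = [27/83; 48/83]
step 0: x' = x̄ + K·y = [-29/83, -70/83]
step 0: P' = (I − K·H)·P̄ = [18/83 32/83; 32/83 1514/83]
step 1: x̄ = F·x = [-99/83, -227/83]
step 1: P̄ = F·P·Fᵀ + Q = [1845/83 3242/83; 3242/83 6768/83]
step 1: y = z − H·x̄ = [214/83]
step 1: S = H·P̄·Hᵀ + R = [16771/83]
step 1: K = P̄·Hᵀ·S⁻¹ = [5535/16771; 9726/16771]
step 1: x' = x̄ + K·y = [-5733/16771, -20791/16771]
step 1: P' = (I − K·H)·P̄ = [3690/16771 6484/16771; 6484/16771 227844/16771]
step 2: x̄ = F·x = [-26524/16771, -58781/16771]
step 2: P̄ = F·P·Fᵀ + Q = [294815/16771 499178/16771; 499178/16771 1055936/16771]
step 2: y = z − H·x̄ = [62801/16771]
step 2: S = H·P̄·Hᵀ + R = [2686877/16771]
step 2: K = P̄·Hᵀ·S⁻¹ = [884445/2686877; 1497534/2686877]
step 2: x' = x̄ + K·y = [-937493/2686877, -3809593/2686877]
step 2: P' = (I − K·H)·P̄ = [589630/2686877 998356/2686877; 998356/2686877 35451796/2686877]

step 0: x' = [-29/83, -70/83], P' = [18/83 32/83; 32/83 1514/83]
step 1: x' = [-5733/16771, -20791/16771], P' = [3690/16771 6484/16771; 6484/16771 227844/16771]
step 2: x' = [-937493/2686877, -3809593/2686877], P' = [589630/2686877 998356/2686877; 998356/2686877 35451796/2686877]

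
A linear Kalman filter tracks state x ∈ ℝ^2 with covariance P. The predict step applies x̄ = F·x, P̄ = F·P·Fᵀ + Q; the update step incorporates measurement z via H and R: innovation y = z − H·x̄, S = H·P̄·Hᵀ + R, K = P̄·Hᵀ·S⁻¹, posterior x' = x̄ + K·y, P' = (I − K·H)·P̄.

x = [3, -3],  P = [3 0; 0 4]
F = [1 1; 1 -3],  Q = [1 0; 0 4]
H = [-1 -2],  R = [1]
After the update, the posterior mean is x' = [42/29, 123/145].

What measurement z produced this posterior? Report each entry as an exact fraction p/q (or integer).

z = [-3]

x̄ = F·x = [0, 12]
P̄ = F·P·Fᵀ + Q = [8 -9; -9 43]
S = H·P̄·Hᵀ + R = [145]
K = P̄·Hᵀ·S⁻¹ = [2/29; -77/145]
x' − x̄ = [42/29, -1617/145] = K·y
y = (KᵀK)⁻¹·Kᵀ·(x' − x̄) = [21]
z = y + H·x̄ = [21] + [-24] = [-3]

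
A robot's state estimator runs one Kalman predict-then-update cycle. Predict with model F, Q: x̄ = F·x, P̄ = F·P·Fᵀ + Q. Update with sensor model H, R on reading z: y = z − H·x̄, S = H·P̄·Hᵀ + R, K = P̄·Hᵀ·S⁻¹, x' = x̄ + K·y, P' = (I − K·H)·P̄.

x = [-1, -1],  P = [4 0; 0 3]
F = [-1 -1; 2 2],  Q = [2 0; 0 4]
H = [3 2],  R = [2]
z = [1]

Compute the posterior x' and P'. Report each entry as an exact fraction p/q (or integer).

x̄ = F·x = [2, -4]
P̄ = F·P·Fᵀ + Q = [9 -14; -14 32]
y = z − H·x̄ = [3]
S = H·P̄·Hᵀ + R = [43]
K = P̄·Hᵀ·S⁻¹ = [-1/43; 22/43]
x' = x̄ + K·y = [83/43, -106/43]
P' = (I − K·H)·P̄ = [386/43 -580/43; -580/43 892/43]

x' = [83/43, -106/43]
P' = [386/43 -580/43; -580/43 892/43]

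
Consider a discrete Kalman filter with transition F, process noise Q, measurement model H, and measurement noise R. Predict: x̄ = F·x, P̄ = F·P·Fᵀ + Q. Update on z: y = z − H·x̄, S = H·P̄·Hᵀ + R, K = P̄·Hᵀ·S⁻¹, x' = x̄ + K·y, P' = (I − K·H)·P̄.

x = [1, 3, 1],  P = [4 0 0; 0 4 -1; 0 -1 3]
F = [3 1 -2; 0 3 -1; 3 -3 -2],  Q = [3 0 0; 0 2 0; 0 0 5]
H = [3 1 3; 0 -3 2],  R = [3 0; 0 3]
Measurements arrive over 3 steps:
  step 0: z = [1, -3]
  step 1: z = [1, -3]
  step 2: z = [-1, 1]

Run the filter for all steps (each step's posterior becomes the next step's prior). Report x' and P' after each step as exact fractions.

step 0: x' = [2463487/1717075, 433786/1717075, -404673/343415], P' = [4003183/1717075 -1875876/1717075 -611472/343415; -1875876/1717075 1406847/1717075 308664/343415; -611472/343415 308664/343415 109929/68683]
step 1: x' = [222523871767/327746176183, 246695250007/327746176183, -173317705353/327746176183], P' = [602913644496/327746176183 -272722704453/327746176183 -453379759335/327746176183; -272722704453/327746176183 219511441110/327746176183 225243172503/327746176183; -453379759335/327746176183 225243172503/327746176183 419403011682/327746176183]
step 2: x' = [-1344153310811591/48221594196976495, -11496173041757938/48221594196976495, -1265761887678539/9644318839395299], P' = [88650370651114296/48221594196976495 -40113229368277557/48221594196976495 -13334364533778507/9644318839395299; -40113229368277557/48221594196976495 32286025264940004/48221594196976495 6627082764136995/9644318839395299; -13334364533778507/9644318839395299 6627082764136995/9644318839395299 12337088081880066/9644318839395299]

step 0: x̄ = F·x = [4, 8, -8]
step 0: P̄ = F·P·Fᵀ + Q = [59 25 32; 25 47 -27; 32 -27 77]
step 0: y = z − H·x̄ = [5, 37]
step 0: S = H·P̄·Hᵀ + R = [1838 477; 477 1058]
step 0: K = P̄·Hᵀ·S⁻¹ = [320531/1717075 -162364/1717075; 136393/1717075 -377967/1717075; 41061/343415 57766/343415]
step 0: x' = x̄ + K·y = [2463487/1717075, 433786/1717075, -404673/343415]
step 0: P' = (I − K·H)·P̄ = [4003183/1717075 -1875876/1717075 -611472/343415; -1875876/1717075 1406847/1717075 308664/343415; -611472/343415 308664/343415 109929/68683]
step 1: x̄ = F·x = [11870977/1717075, 3324723/1717075, 10135833/1717075]
step 1: P̄ = F·P·Fᵀ + Q = [72839403/1717075 -8797053/1717075 96917862/1717075; -8797053/1717075 9584078/1717075 -19505937/1717075; 96917862/1717075 -19505937/1717075 157242473/1717075]
step 1: y = z − H·x̄ = [-67628078/1717075, -15448722/1717075]
step 1: S = H·P̄·Hᵀ + R = [3660175763/1717075 1711924812/1717075; 1711924812/1717075 954449063/1717075]
step 1: K = P̄·Hᵀ·S⁻¹ = [58626317010/327746176183 -29530468437/327746176183; 25690948420/327746176183 -69349326108/327746176183; 41104309848/327746176183 54358835285/327746176183]
step 1: x' = x̄ + K·y = [222523871767/327746176183, 246695250007/327746176183, -173317705353/327746176183]
step 1: P' = (I − K·H)·P̄ = [602913644496/327746176183 -272722704453/327746176183 -453379759335/327746176183; -272722704453/327746176183 219511441110/327746176183 225243172503/327746176183; -453379759335/327746176183 225243172503/327746176183 419403011682/327746176183]
step 2: x̄ = F·x = [1260902276014/327746176183, 913403455374/327746176183, 274121275986/327746176183]
step 2: P̄ = F·P·Fᵀ + Q = [11209833012141/327746176183 -1173726922899/327746176183 14423166552612/327746176183; -1173726922899/327746176183 1699039299020/327746176183 -2906891526207/327746176183; 14423166552612/327746176183 -2906891526207/327746176183 23770652560307/327746176183]
step 2: y = z − H·x̄ = [-5846220287557/327746176183, 2519713990333/327746176183]
step 2: S = H·P̄·Hᵀ + R = [552639935231981/327746176183 254977579769994/327746176183; 254977579769994/327746176183 146239900775441/327746176183]
step 2: K = P̄·Hᵀ·S⁻¹ = [8607471526129242/48221594196976495 -4334652410984133/48221594196976495; 3784192874054086/48221594196976495 -10195749384483354/48221594196976495; 1211751136147224/9644318839395299 1597642623783049/9644318839395299]
step 2: x' = x̄ + K·y = [-1344153310811591/48221594196976495, -11496173041757938/48221594196976495, -1265761887678539/9644318839395299]
step 2: P' = (I − K·H)·P̄ = [88650370651114296/48221594196976495 -40113229368277557/48221594196976495 -13334364533778507/9644318839395299; -40113229368277557/48221594196976495 32286025264940004/48221594196976495 6627082764136995/9644318839395299; -13334364533778507/9644318839395299 6627082764136995/9644318839395299 12337088081880066/9644318839395299]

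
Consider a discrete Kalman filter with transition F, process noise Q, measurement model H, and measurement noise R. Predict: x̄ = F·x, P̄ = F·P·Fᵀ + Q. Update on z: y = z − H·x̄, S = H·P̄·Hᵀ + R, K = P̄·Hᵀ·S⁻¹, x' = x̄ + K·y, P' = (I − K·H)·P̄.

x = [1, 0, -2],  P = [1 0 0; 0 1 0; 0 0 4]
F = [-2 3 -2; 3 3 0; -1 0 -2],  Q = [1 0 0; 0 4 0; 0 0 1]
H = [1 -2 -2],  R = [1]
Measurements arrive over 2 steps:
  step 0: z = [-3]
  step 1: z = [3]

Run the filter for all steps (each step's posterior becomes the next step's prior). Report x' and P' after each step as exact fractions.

step 0: x' = [82/83, 4/83, 165/83], P' = [2346/83 -171/83 1350/83; -171/83 601/83 -669/83; 1350/83 -669/83 1350/83]
step 1: x' = [-273152/66563, 5100/66563, -241309/66563], P' = [27041016/66563 -23726/66563 13533109/66563; -23726/66563 176709/66563 -168773/66563; 13533109/66563 -168773/66563 6926586/66563]

step 0: x̄ = F·x = [2, 3, 3]
step 0: P̄ = F·P·Fᵀ + Q = [30 3 18; 3 22 -3; 18 -3 18]
step 0: y = z − H·x̄ = [7]
step 0: S = H·P̄·Hᵀ + R = [83]
step 0: K = P̄·Hᵀ·S⁻¹ = [-12/83; -35/83; -12/83]
step 0: x' = x̄ + K·y = [82/83, 4/83, 165/83]
step 0: P' = (I − K·H)·P̄ = [2346/83 -171/83 1350/83; -171/83 601/83 -669/83; 1350/83 -669/83 1350/83]
step 1: x̄ = F·x = [-482/83, 258/83, -412/83]
step 1: P̄ = F·P·Fᵀ + Q = [41156/83 -13266/83 22719/83; -13266/83 23777/83 -10611/83; 22719/83 -10611/83 13229/83]
step 1: y = z − H·x̄ = [423/83]
step 1: S = H·P̄·Hᵀ + R = [66563/83]
step 1: K = P̄·Hᵀ·S⁻¹ = [22250/66563; -39598/66563; 17483/66563]
step 1: x' = x̄ + K·y = [-273152/66563, 5100/66563, -241309/66563]
step 1: P' = (I − K·H)·P̄ = [27041016/66563 -23726/66563 13533109/66563; -23726/66563 176709/66563 -168773/66563; 13533109/66563 -168773/66563 6926586/66563]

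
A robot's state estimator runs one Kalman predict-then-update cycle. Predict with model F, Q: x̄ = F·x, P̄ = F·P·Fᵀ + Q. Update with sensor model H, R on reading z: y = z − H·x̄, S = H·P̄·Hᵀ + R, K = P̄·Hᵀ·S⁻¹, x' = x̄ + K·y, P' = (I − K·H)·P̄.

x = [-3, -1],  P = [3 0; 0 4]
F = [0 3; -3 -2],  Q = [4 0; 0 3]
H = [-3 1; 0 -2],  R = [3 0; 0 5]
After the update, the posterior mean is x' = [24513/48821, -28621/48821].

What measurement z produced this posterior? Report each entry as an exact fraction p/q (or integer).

z = [-2, 2]

x̄ = F·x = [-3, 11]
P̄ = F·P·Fᵀ + Q = [40 -24; -24 46]
S = H·P̄·Hᵀ + R = [553 -236; -236 189]
K = P̄·Hᵀ·S⁻¹ = [-15888/48821 -7440/48821; 590/48821 -23028/48821]
x' − x̄ = [170976/48821, -565652/48821] = K·y
y = (KᵀK)⁻¹·Kᵀ·(x' − x̄) = [-22, 24]
z = y + H·x̄ = [-22, 24] + [20, -22] = [-2, 2]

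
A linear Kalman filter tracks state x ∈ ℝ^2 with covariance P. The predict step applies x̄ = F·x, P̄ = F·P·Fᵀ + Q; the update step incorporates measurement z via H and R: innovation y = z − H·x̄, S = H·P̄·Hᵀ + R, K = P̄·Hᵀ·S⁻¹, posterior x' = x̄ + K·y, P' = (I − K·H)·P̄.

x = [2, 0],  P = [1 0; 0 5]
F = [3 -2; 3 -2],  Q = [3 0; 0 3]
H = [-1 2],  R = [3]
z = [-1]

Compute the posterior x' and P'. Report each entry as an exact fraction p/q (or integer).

x̄ = F·x = [6, 6]
P̄ = F·P·Fᵀ + Q = [32 29; 29 32]
y = z − H·x̄ = [-7]
S = H·P̄·Hᵀ + R = [47]
K = P̄·Hᵀ·S⁻¹ = [26/47; 35/47]
x' = x̄ + K·y = [100/47, 37/47]
P' = (I − K·H)·P̄ = [828/47 453/47; 453/47 279/47]

x' = [100/47, 37/47]
P' = [828/47 453/47; 453/47 279/47]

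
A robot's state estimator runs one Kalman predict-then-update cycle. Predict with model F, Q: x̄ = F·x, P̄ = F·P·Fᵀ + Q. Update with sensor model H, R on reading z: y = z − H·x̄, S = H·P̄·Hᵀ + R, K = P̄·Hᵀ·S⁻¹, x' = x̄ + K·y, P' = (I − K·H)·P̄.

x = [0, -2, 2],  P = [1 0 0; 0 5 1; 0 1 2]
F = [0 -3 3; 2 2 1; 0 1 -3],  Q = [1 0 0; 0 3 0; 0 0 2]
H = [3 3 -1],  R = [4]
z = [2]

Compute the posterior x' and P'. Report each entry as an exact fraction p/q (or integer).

x̄ = F·x = [12, -2, -8]
P̄ = F·P·Fᵀ + Q = [46 -21 -21; -21 33 -1; -21 -1 19]
y = z − H·x̄ = [-36]
S = H·P̄·Hᵀ + R = [488]
K = P̄·Hᵀ·S⁻¹ = [12/61; 37/488; -85/488]
x' = x̄ + K·y = [300/61, -577/122, -211/122]
P' = (I − K·H)·P̄ = [1654/61 -1725/61 -261/61; -1725/61 14735/488 2657/488; -261/61 2657/488 2047/488]

x' = [300/61, -577/122, -211/122]
P' = [1654/61 -1725/61 -261/61; -1725/61 14735/488 2657/488; -261/61 2657/488 2047/488]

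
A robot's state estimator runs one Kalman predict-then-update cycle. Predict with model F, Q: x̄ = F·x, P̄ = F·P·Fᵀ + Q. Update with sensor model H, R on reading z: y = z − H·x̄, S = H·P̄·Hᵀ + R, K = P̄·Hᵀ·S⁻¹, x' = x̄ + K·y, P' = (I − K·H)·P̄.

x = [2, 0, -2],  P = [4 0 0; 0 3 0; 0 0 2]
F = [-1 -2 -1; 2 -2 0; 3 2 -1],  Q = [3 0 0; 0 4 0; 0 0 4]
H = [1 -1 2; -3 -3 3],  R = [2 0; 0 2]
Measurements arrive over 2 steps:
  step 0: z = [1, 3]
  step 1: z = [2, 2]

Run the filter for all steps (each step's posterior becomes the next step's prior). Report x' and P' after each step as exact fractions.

step 0: x' = [-21249/27667, 660/379, 53824/27667], P' = [74172/27667 -2804/379 -133654/27667; -2804/379 8728/379 5888/379; -133654/27667 5888/379 296528/27667]
step 1: x' = [1291401/3830534, -16367165/21067937, 5029538/21067937], P' = [75163921/90017549 -153676330/90017549 -88410486/90017549; -153676330/90017549 5378745088/990193039 3578895832/990193039; -88410486/90017549 3578895832/990193039 2607979392/990193039]

step 0: x̄ = F·x = [0, 4, 8]
step 0: P̄ = F·P·Fᵀ + Q = [21 4 -22; 4 32 12; -22 12 54]
step 0: y = z − H·x̄ = [-11, -9]
step 0: S = H·P̄·Hᵀ + R = [127 315; 315 1217]
step 0: K = P̄·Hᵀ·S⁻¹ = [5778/27667 -4701/27667; 122/379 -54/379; 14789/27667 537/27667]
step 0: x' = x̄ + K·y = [-21249/27667, 660/379, 53824/27667]
step 0: P' = (I − K·H)·P̄ = [74172/27667 -2804/379 -133654/27667; -2804/379 8728/379 5888/379; -133654/27667 5888/379 296528/27667]
step 1: x̄ = F·x = [-128935/27667, -138858/27667, -21211/27667]
step 1: P̄ = F·P·Fᵀ + Q = [3635497/27667 3936572/27667 -569720/27667; 3936572/27667 4593468/27667 -567204/27667; -569720/27667 -567204/27667 249644/27667]
step 1: y = z − H·x̄ = [87833/27667, -684412/27667]
step 1: S = H·P̄·Hᵀ + R = [1399667/27667 11185773/27667; 11185773/27667 167685743/27667]
step 1: K = P̄·Hᵀ·S⁻¹ = [52019279/180035098 -29694231/180035098; 44303473/990193039 -164114439/990193039; 332273803/990193039 2398359/990193039]
step 1: x' = x̄ + K·y = [1291401/3830534, -16367165/21067937, 5029538/21067937]
step 1: P' = (I − K·H)·P̄ = [75163921/90017549 -153676330/90017549 -88410486/90017549; -153676330/90017549 5378745088/990193039 3578895832/990193039; -88410486/90017549 3578895832/990193039 2607979392/990193039]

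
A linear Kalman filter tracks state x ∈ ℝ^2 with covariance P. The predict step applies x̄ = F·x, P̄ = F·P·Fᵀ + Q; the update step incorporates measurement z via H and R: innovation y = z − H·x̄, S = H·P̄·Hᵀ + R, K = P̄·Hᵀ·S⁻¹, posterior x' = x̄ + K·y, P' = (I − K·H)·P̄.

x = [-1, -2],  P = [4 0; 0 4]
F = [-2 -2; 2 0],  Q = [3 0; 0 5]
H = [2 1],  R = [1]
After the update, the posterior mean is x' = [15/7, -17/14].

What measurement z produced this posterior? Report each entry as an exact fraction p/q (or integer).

x̄ = F·x = [6, -2]
P̄ = F·P·Fᵀ + Q = [35 -16; -16 21]
S = H·P̄·Hᵀ + R = [98]
K = P̄·Hᵀ·S⁻¹ = [27/49; -11/98]
x' − x̄ = [-27/7, 11/14] = K·y
y = (KᵀK)⁻¹·Kᵀ·(x' − x̄) = [-7]
z = y + H·x̄ = [-7] + [10] = [3]

z = [3]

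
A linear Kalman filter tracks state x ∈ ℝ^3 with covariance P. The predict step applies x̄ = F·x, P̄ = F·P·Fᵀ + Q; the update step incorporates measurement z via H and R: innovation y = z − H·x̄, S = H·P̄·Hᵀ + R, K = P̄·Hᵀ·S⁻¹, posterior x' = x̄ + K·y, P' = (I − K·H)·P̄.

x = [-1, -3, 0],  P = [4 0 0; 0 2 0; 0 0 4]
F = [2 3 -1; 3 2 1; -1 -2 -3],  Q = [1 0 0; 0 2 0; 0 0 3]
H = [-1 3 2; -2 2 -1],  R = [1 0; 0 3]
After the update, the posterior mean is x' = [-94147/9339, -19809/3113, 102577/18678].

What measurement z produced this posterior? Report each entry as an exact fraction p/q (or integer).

z = [2, 2]

x̄ = F·x = [-11, -9, 7]
P̄ = F·P·Fᵀ + Q = [39 32 -8; 32 50 -32; -8 -32 51]
S = H·P̄·Hᵀ + R = [150 12; 12 250]
K = P̄·Hᵀ·S⁻¹ = [5161/18678 -116/3113; 1057/3113 796/3113; 1172/9339 -2503/6226]
x' − x̄ = [8582/9339, 8208/3113, -28169/18678] = K·y
y = (KᵀK)⁻¹·Kᵀ·(x' − x̄) = [4, 5]
z = y + H·x̄ = [4, 5] + [-2, -3] = [2, 2]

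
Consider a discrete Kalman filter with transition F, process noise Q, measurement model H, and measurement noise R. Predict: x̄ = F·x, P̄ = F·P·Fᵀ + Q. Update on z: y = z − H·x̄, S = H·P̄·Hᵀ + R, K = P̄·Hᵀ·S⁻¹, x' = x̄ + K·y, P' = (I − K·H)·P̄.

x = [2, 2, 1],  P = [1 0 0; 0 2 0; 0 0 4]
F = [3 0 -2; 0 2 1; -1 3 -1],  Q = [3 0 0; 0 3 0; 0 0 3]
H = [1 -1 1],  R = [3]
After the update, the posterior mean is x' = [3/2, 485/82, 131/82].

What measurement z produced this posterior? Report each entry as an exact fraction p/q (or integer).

x̄ = F·x = [4, 5, 3]
P̄ = F·P·Fᵀ + Q = [28 -8 5; -8 15 8; 5 8 26]
S = H·P̄·Hᵀ + R = [82]
K = P̄·Hᵀ·S⁻¹ = [1/2; -15/82; 23/82]
x' − x̄ = [-5/2, 75/82, -115/82] = K·y
y = (KᵀK)⁻¹·Kᵀ·(x' − x̄) = [-5]
z = y + H·x̄ = [-5] + [2] = [-3]

z = [-3]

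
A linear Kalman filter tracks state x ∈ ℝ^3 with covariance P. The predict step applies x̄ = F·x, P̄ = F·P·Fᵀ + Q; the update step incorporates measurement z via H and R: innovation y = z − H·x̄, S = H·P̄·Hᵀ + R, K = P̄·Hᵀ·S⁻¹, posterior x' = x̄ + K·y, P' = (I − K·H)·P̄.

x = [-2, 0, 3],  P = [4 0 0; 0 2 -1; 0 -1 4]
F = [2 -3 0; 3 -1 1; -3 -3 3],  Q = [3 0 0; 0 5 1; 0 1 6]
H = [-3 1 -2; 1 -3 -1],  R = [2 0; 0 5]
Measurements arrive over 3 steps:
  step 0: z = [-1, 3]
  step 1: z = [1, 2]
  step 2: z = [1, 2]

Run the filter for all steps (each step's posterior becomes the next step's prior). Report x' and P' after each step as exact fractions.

step 0: x' = [-632297/87295, -31544/5135, 725627/87295], P' = [1905114/87295 81048/5135 -2163089/87295; 81048/5135 60862/5135 -91623/5135; -2163089/87295 -91623/5135 2496714/87295]
step 1: x' = [32462032408/14295410523, 3881589215/3176757894, -46918304638/14295410523], P' = [82630860610/14295410523 6347121712/1588378947 -94887231349/14295410523; 6347121712/1588378947 1684365529/529459649 -7174024459/1588378947; -94887231349/14295410523 -7174024459/1588378947 115626786844/14295410523]
step 2: x' = [553509797057101/416917486010662, 7828902957628/16035287923487, -5652602583742967/2501504916063972], P' = [1181330033990380/208458743005331 62785883250984/16035287923487 -1355959929928406/208458743005331; 62785883250984/16035287923487 50095557349078/16035287923487 -70908886233665/16035287923487; -1355959929928406/208458743005331 -70908886233665/16035287923487 9921280365122479/1250752458031986]

step 0: x̄ = F·x = [-4, -3, 15]
step 0: P̄ = F·P·Fᵀ + Q = [37 33 3; 33 49 -11; 3 -11 114]
step 0: y = z − H·x̄ = [20, 13]
step 0: S = H·P̄·Hᵀ + R = [722 248; 248 327]
step 0: K = P̄·Hᵀ·S⁻¹ = [-5674/87295 -13049/87295; 482/5135 -1983/5135; -30876/87295 2594/87295]
step 0: x' = x̄ + K·y = [-632297/87295, -31544/5135, 725627/87295]
step 0: P' = (I − K·H)·P̄ = [1905114/87295 81048/5135 -2163089/87295; 81048/5135 60862/5135 -91623/5135; -2163089/87295 -91623/5135 2496714/87295]
step 1: x̄ = F·x = [68830/17459, -635016/87295, 5682516/87295]
step 1: P̄ = F·P·Fᵀ + Q = [132087/17459 -54947/17459 610887/17459; -54947/17459 2983621/87295 -18364511/87295; 610887/17459 -18364511/87295 141225036/87295]
step 1: y = z − H·x̄ = [13119793/87295, 3607908/87295]
step 1: S = H·P̄·Hᵀ + R = [685761944/87295 180002434/87295; 180002434/87295 54527009/87295]
step 1: K = P̄·Hᵀ·S⁻¹ = [-497011862/14295410523 1229161147/14295410523; 359780369/3176757894 -327628718/1588378947; -5579049886/14295410523 -3363071560/14295410523]
step 1: x' = x̄ + K·y = [32462032408/14295410523, 3881589215/3176757894, -46918304638/14295410523]
step 1: P' = (I − K·H)·P̄ = [82630860610/14295410523 6347121712/1588378947 -94887231349/14295410523; 6347121712/1588378947 1684365529/529459649 -7174024459/1588378947; -94887231349/14295410523 -7174024459/1588378947 115626786844/14295410523]
step 2: x̄ = F·x = [25045220827/28590821046, 66001282237/28590821046, -193694977027/9530273682]
step 2: P̄ = F·P·Fᵀ + Q = [97221352660/14295410523 7777919716/14295410523 32220179732/4765136841; 7777919716/14295410523 193323933952/14295410523 -256913002114/4765136841; 32220179732/4765136841 -256913002114/4765136841 686420884195/1588378947]
step 2: y = z − H·x̄ = [-562222330436/14295410523, -350944663105/28590821046]
step 2: S = H·P̄·Hᵀ + R = [30004273737382/14295410523 7804684760320/14295410523; 7804684760320/14295410523 3221979133858/14295410523]
step 2: K = P̄·Hᵀ·S⁻¹ = [-7926879925768/208458743005331 23234735814/273209361737; 1777840031728/16035287923487 -4349122559/21016104749; -241543779439880/625376229015993 -383842874447/1639256170422]
step 2: x' = x̄ + K·y = [553509797057101/416917486010662, 7828902957628/16035287923487, -5652602583742967/2501504916063972]
step 2: P' = (I − K·H)·P̄ = [1181330033990380/208458743005331 62785883250984/16035287923487 -1355959929928406/208458743005331; 62785883250984/16035287923487 50095557349078/16035287923487 -70908886233665/16035287923487; -1355959929928406/208458743005331 -70908886233665/16035287923487 9921280365122479/1250752458031986]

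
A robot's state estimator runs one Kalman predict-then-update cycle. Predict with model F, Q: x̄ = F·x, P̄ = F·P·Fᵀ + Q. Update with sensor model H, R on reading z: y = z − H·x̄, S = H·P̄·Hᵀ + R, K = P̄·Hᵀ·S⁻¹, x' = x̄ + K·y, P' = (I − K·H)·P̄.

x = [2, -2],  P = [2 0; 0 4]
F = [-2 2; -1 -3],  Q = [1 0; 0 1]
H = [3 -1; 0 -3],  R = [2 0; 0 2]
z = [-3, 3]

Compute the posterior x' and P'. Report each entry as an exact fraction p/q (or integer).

x' = [-67342/48049, -49139/48049]
P' = [11600/48049 3370/48049; 3370/48049 10506/48049]

x̄ = F·x = [-8, 4]
P̄ = F·P·Fᵀ + Q = [25 -20; -20 39]
y = z − H·x̄ = [25, 15]
S = H·P̄·Hᵀ + R = [386 297; 297 353]
K = P̄·Hᵀ·S⁻¹ = [15715/48049 -5055/48049; -198/48049 -15759/48049]
x' = x̄ + K·y = [-67342/48049, -49139/48049]
P' = (I − K·H)·P̄ = [11600/48049 3370/48049; 3370/48049 10506/48049]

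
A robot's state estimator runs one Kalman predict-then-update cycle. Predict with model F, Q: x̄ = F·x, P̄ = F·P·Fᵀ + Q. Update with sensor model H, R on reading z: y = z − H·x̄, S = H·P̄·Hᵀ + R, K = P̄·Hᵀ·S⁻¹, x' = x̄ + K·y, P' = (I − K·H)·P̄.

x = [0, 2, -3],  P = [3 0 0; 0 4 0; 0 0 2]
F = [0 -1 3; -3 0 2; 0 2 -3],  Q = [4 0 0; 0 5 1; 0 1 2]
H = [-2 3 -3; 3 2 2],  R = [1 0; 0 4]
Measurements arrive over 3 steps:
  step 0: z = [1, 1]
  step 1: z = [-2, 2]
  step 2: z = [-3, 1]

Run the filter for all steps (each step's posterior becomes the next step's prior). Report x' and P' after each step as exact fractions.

step 0: x̄ = F·x = [-11, -6, 13]
step 0: P̄ = F·P·Fᵀ + Q = [26 12 -26; 12 40 -11; -26 -11 36]
step 0: y = z − H·x̄ = [36, 20]
step 0: S = H·P̄·Hᵀ + R = [531 266; 266 286]
step 0: K = P̄·Hᵀ·S⁻¹ = [2216/40555 5029/40555; 1189/8111 1560/8111; -9003/40555 4403/40555]
step 0: x' = x̄ + K·y = [-265749/40555, 25338/8111, 291167/40555]
step 0: P' = (I − K·H)·P̄ = [665588/40555 -54386/8111 -716394/40555; -54386/8111 24419/8111 60280/8111; -716394/40555 60280/8111 781997/40555]
step 1: x̄ = F·x = [746811/40555, 1379581/40555, -620121/40555]
step 1: P̄ = F·P·Fᵀ + Q = [5513888/40555 9720938/40555 -4569563/40555; 9720938/40555 17917783/40555 -8261793/40555; -4569563/40555 -8261793/40555 3990663/40555]
step 1: y = z − H·x̄ = [-4586594/40555, -3678243/40555]
step 1: S = H·P̄·Hᵀ + R = [196498383/40555 158488401/40555; 158488401/40555 133143152/40555]
step 1: K = P̄·Hᵀ·S⁻¹ = [-27984914/1979914881 144167983/659971627; 4577698402/25738893453 1307303330/8579631151; -3715015777/25738893453 40237655/8579631151]
step 1: x' = x̄ + K·y = [397559560/1979914881, 2147857897/25738893453, 15633808586/25738893453]
step 1: P' = (I − K·H)·P̄ = [4878752344/1979914881 -1604973680/1979914881 -4848146938/1979914881; -1604973680/1979914881 13378467157/25738893453 25762339583/25738893453; -4848146938/1979914881 25762339583/25738893453 69017951638/25738893453]
step 2: x̄ = F·x = [44753567861/25738893453, 15762794332/25738893453, -42605709964/25738893453]
step 2: P̄ = F·P·Fᵀ + Q = [582921568213/25738893453 867222248888/25738893453 -416057442809/25738893453; 867222248888/25738893453 1731891220393/25738893453 -727364702749/25738893453; -416057442809/25738893453 -727364702749/25738893453 417005145280/25738893453]
step 2: y = z − H·x̄ = [-162815057525/25738893453, -18278659622/8579631151]
step 2: S = H·P̄·Hᵀ + R = [19390700806480/25738893453 4712215014119/8579631151; 4712215014119/8579631151 4513298400459/8579631151]
step 2: K = P̄·Hᵀ·S⁻¹ = [-14719042500136/812043763806929 174364901005045/812043763806929; 145433560290254/812043763806929 374042103299470/2436131291420787; -113930566511812/812043763806929 6866695425087/812043763806929]
step 2: x' = x̄ + K·y = [1133571164113983/812043763806929, -2064853677968962/2436131291420787, -638124996847966/812043763806929]
step 2: P' = (I − K·H)·P̄ = [1966124788401884/812043763806929 -647306934579096/812043763806929 -1953150446013640/812043763806929; -647306934579096/812043763806929 1255892551668467/2436131291420787 801690953512135/812043763806929; -1953150446013640/812043763806929 801690953512135/812043763806929 2141768106358499/812043763806929]

step 0: x' = [-265749/40555, 25338/8111, 291167/40555], P' = [665588/40555 -54386/8111 -716394/40555; -54386/8111 24419/8111 60280/8111; -716394/40555 60280/8111 781997/40555]
step 1: x' = [397559560/1979914881, 2147857897/25738893453, 15633808586/25738893453], P' = [4878752344/1979914881 -1604973680/1979914881 -4848146938/1979914881; -1604973680/1979914881 13378467157/25738893453 25762339583/25738893453; -4848146938/1979914881 25762339583/25738893453 69017951638/25738893453]
step 2: x' = [1133571164113983/812043763806929, -2064853677968962/2436131291420787, -638124996847966/812043763806929], P' = [1966124788401884/812043763806929 -647306934579096/812043763806929 -1953150446013640/812043763806929; -647306934579096/812043763806929 1255892551668467/2436131291420787 801690953512135/812043763806929; -1953150446013640/812043763806929 801690953512135/812043763806929 2141768106358499/812043763806929]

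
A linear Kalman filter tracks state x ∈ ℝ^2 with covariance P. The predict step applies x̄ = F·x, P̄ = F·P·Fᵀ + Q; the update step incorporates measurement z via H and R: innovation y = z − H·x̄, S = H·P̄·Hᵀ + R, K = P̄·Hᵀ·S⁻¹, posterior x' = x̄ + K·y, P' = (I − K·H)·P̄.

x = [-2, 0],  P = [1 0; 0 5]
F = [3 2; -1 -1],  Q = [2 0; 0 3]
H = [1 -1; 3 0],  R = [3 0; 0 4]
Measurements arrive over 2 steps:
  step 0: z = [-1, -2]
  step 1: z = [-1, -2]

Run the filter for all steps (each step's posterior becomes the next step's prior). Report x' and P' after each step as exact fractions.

step 0: x' = [-1642/2103, 68/2103], P' = [812/2103 284/2103; 284/2103 3518/2103]
step 1: x' = [-176179/242362, 215895/969448], P' = [46270/121181 32711/242362; 32711/242362 1587761/969448]

step 0: x̄ = F·x = [-6, 2]
step 0: P̄ = F·P·Fᵀ + Q = [31 -13; -13 9]
step 0: y = z − H·x̄ = [7, 16]
step 0: S = H·P̄·Hᵀ + R = [69 132; 132 283]
step 0: K = P̄·Hᵀ·S⁻¹ = [176/2103 203/701; -1078/2103 71/701]
step 0: x' = x̄ + K·y = [-1642/2103, 68/2103]
step 0: P' = (I − K·H)·P̄ = [812/2103 284/2103; 284/2103 3518/2103]
step 1: x̄ = F·x = [-4790/2103, 1574/2103]
step 1: P̄ = F·P·Fᵀ + Q = [28994/2103 -10892/2103; -10892/2103 11207/2103]
step 1: y = z − H·x̄ = [4261/2103, 3388/701]
step 1: S = H·P̄·Hᵀ + R = [68294/2103 39886/701; 39886/701 89786/701]
step 1: K = P̄·Hᵀ·S⁻¹ = [19943/242362 69405/242362; -485639/969448 98133/969448]
step 1: x' = x̄ + K·y = [-176179/242362, 215895/969448]
step 1: P' = (I − K·H)·P̄ = [46270/121181 32711/242362; 32711/242362 1587761/969448]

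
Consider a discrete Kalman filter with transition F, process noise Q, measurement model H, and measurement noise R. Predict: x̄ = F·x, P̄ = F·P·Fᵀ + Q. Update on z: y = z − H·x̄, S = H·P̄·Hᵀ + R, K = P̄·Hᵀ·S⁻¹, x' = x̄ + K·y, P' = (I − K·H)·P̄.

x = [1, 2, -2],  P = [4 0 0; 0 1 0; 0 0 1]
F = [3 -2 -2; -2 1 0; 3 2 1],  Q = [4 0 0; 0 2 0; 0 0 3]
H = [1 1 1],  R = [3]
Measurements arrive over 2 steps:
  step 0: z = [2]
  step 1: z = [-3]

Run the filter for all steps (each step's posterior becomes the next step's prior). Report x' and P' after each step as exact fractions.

step 0: x' = [-1, 29/13, 1], P' = [40/3 -20/3 -14/3; -20/3 641/78 -8/3; -14/3 -8/3 28/3]
step 1: x' = [-175893/18113, 78728/18113, 42880/18113], P' = [684532/18113 -554622/18113 -71200/18113; -554622/18113 576414/18113 -49041/18113; -71200/18113 -49041/18113 142417/18113]

step 0: x̄ = F·x = [3, 0, 5]
step 0: P̄ = F·P·Fᵀ + Q = [48 -26 30; -26 19 -22; 30 -22 44]
step 0: y = z − H·x̄ = [-6]
step 0: S = H·P̄·Hᵀ + R = [78]
step 0: K = P̄·Hᵀ·S⁻¹ = [2/3; -29/78; 2/3]
step 0: x' = x̄ + K·y = [-1, 29/13, 1]
step 0: P' = (I − K·H)·P̄ = [40/3 -20/3 -14/3; -20/3 641/78 -8/3; -14/3 -8/3 28/3]
step 1: x̄ = F·x = [-123/13, 55/13, 32/13]
step 1: P̄ = F·P·Fᵀ + Q = [12046/39 -6101/39 1280/13; -6101/39 7037/78 -653/13; 1280/13 -653/13 605/13]
step 1: y = z − H·x̄ = [-3/13]
step 1: S = H·P̄·Hᵀ + R = [18113/78]
step 1: K = P̄·Hᵀ·S⁻¹ = [19570/18113; -9083/18113; 7392/18113]
step 1: x' = x̄ + K·y = [-175893/18113, 78728/18113, 42880/18113]
step 1: P' = (I − K·H)·P̄ = [684532/18113 -554622/18113 -71200/18113; -554622/18113 576414/18113 -49041/18113; -71200/18113 -49041/18113 142417/18113]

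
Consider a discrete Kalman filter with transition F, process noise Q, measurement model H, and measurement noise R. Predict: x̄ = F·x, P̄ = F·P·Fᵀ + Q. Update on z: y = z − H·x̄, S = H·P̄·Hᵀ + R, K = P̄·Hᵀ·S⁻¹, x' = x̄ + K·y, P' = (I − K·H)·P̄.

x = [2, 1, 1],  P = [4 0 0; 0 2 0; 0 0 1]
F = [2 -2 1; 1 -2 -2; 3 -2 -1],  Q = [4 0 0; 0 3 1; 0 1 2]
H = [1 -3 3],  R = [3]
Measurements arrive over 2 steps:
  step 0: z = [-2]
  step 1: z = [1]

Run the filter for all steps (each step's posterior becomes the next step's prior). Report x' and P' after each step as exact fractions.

step 0: x̄ = F·x = [3, -2, 3]
step 0: P̄ = F·P·Fᵀ + Q = [29 14 31; 14 19 23; 31 23 47]
step 0: y = z − H·x̄ = [-20]
step 0: S = H·P̄·Hᵀ + R = [314]
step 0: K = P̄·Hᵀ·S⁻¹ = [40/157; 13/157; 103/314]
step 0: x' = x̄ + K·y = [-329/157, -574/157, -559/157]
step 0: P' = (I − K·H)·P̄ = [1353/157 1158/157 747/157; 1158/157 2645/157 2272/157; 747/157 2272/157 4149/314]
step 1: x̄ = F·x = [-69/157, 1937/157, 720/157]
step 1: P̄ = F·P·Fᵀ + Q = [6661/314 4492/157 11581/314; 4492/157 31258/157 18084/157; 11581/314 18084/157 31711/314]
step 1: y = z − H·x̄ = [3877/157]
step 1: S = H·P̄·Hᵀ + R = [110102/157]
step 1: K = P̄·Hᵀ·S⁻¹ = [3613/55051; -17515/55051; -895/110102]
step 1: x' = x̄ + K·y = [65026/55051, 246676/55051, 482825/110102]
step 1: P' = (I − K·H)·P̄ = [2003055/110102 2381226/55051 4101993/110102; 2381226/55051 7052444/55051 6241187/55051; 4101993/110102 6241187/55051 5557074/55051]

step 0: x' = [-329/157, -574/157, -559/157], P' = [1353/157 1158/157 747/157; 1158/157 2645/157 2272/157; 747/157 2272/157 4149/314]
step 1: x' = [65026/55051, 246676/55051, 482825/110102], P' = [2003055/110102 2381226/55051 4101993/110102; 2381226/55051 7052444/55051 6241187/55051; 4101993/110102 6241187/55051 5557074/55051]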